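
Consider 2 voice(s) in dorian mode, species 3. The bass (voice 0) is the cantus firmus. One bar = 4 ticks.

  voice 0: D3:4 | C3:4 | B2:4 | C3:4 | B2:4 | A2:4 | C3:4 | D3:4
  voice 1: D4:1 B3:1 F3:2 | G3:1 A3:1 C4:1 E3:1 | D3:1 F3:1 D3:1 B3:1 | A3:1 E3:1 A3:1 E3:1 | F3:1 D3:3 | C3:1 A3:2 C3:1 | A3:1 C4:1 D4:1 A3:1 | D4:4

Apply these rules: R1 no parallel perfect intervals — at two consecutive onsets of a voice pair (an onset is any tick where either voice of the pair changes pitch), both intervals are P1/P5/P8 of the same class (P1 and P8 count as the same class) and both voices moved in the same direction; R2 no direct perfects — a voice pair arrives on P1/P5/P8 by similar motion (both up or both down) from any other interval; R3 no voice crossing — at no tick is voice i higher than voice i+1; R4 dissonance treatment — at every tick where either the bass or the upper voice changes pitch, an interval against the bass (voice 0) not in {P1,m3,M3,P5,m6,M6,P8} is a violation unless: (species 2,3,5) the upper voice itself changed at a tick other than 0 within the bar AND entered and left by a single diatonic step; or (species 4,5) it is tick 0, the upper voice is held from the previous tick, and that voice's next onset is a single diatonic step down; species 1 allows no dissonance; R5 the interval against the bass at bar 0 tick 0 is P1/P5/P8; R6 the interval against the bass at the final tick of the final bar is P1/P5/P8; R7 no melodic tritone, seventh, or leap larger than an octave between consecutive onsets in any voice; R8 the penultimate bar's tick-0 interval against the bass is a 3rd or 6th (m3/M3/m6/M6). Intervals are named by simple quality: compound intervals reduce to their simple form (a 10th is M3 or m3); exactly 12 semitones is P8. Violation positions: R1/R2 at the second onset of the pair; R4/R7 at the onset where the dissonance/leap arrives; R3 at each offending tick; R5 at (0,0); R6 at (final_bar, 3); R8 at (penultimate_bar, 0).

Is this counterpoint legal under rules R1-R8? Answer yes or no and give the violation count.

No (5 violations)

bar 0: v0=D3 v1=D4 (P8)
bar 1: v0=C3 v1=G3 (P5)
bar 2: v0=B2 v1=D3 (m3)
bar 3: v0=C3 v1=A3 (M6)
bar 4: v0=B2 v1=F3 (TT)
bar 5: v0=A2 v1=C3 (m3)
bar 6: v0=C3 v1=A3 (M6)
bar 7: v0=D3 v1=D4 (P8)
  R7 @ bar0.2: B3->F3 leap 6st
  R4 @ bar2.1: B2/F3 TT untreated
  R4 @ bar4.0: B2/F3 TT untreated
  R4 @ bar6.2: C3/D4 M2 untreated
  R2 @ bar7.0: C3/A3 M6 -> D3/D4 P8 similar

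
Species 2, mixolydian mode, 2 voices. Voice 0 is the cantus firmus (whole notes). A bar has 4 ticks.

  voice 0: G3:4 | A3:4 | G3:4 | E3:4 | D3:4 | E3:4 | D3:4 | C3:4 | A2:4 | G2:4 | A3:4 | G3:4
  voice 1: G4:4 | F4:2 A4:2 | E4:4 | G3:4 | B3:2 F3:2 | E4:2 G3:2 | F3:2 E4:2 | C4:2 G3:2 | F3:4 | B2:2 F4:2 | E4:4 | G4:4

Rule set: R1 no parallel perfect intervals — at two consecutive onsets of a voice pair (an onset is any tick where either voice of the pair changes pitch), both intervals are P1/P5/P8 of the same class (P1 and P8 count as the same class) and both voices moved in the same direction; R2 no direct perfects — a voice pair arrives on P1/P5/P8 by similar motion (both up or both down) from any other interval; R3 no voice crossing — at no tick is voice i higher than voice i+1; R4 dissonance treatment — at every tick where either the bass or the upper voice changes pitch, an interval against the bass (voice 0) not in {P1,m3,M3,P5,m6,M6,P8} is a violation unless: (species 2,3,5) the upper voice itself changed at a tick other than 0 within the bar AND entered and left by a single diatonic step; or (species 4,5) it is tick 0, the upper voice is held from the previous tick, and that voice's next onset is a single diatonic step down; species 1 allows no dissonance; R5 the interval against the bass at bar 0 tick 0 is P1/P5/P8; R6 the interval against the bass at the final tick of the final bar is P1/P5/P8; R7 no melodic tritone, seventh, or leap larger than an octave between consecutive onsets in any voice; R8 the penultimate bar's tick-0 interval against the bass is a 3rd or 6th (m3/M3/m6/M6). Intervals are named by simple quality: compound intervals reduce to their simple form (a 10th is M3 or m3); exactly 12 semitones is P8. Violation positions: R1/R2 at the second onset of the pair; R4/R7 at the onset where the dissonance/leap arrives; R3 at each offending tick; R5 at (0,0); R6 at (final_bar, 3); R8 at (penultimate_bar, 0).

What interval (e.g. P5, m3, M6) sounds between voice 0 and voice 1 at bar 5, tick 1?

voice 0=E3 voice 1=E4 -> P8

P8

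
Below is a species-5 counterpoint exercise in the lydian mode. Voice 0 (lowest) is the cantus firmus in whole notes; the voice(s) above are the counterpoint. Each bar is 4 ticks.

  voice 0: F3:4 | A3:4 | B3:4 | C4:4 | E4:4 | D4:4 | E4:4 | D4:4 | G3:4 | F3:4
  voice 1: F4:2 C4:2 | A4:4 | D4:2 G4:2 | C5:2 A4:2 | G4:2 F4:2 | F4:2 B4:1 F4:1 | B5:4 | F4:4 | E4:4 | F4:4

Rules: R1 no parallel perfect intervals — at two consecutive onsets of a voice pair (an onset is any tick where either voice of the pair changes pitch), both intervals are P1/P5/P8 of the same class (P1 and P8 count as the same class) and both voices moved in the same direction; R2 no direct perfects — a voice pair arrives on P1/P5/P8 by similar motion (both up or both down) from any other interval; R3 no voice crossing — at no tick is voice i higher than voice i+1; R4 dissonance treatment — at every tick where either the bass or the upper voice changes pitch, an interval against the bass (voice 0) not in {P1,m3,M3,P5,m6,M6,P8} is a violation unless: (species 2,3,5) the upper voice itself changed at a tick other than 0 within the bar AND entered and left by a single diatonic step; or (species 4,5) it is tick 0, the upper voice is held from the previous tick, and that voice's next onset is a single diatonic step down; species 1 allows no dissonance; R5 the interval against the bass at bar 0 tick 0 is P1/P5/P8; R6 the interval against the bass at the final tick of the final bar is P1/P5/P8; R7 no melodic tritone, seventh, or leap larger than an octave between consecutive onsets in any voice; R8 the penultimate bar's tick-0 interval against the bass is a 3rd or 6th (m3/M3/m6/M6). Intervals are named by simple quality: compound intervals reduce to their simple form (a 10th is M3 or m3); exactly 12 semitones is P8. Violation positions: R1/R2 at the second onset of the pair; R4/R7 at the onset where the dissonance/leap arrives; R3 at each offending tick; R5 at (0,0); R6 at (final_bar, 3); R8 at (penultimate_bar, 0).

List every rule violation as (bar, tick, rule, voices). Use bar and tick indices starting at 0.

(1, 0, R2, (0, 1))
(3, 0, R2, (0, 1))
(4, 2, R4, (0, 1))
(5, 2, R7, (1,))
(5, 3, R7, (1,))
(6, 0, R2, (0, 1))
(6, 0, R7, (1,))
(7, 0, R7, (1,))

bar 0: v0=F3 v1=F4 downbeat P8
bar 1: v0=A3 v1=A4 downbeat P8
bar 2: v0=B3 v1=D4 downbeat m3
bar 3: v0=C4 v1=C5 downbeat P8
bar 4: v0=E4 v1=G4 downbeat m3
bar 5: v0=D4 v1=F4 downbeat m3
bar 6: v0=E4 v1=B5 downbeat P5
bar 7: v0=D4 v1=F4 downbeat m3
bar 8: v0=G3 v1=E4 downbeat M6
bar 9: v0=F3 v1=F4 downbeat P8
  -> R2 @ bar 1 tick 0 v(0, 1): F3/C4 P5 -> A3/A4 P8 similar
  -> R2 @ bar 3 tick 0 v(0, 1): B3/G4 m6 -> C4/C5 P8 similar
  -> R4 @ bar 4 tick 2 v(0, 1): E4/F4 m2 untreated
  -> R7 @ bar 5 tick 2 v(1,): F4->B4 leap 6st
  -> R7 @ bar 5 tick 3 v(1,): B4->F4 leap 6st
  -> R2 @ bar 6 tick 0 v(0, 1): D4/F4 m3 -> E4/B5 P5 similar
  -> R7 @ bar 6 tick 0 v(1,): F4->B5 leap 18st
  -> R7 @ bar 7 tick 0 v(1,): B5->F4 leap 18st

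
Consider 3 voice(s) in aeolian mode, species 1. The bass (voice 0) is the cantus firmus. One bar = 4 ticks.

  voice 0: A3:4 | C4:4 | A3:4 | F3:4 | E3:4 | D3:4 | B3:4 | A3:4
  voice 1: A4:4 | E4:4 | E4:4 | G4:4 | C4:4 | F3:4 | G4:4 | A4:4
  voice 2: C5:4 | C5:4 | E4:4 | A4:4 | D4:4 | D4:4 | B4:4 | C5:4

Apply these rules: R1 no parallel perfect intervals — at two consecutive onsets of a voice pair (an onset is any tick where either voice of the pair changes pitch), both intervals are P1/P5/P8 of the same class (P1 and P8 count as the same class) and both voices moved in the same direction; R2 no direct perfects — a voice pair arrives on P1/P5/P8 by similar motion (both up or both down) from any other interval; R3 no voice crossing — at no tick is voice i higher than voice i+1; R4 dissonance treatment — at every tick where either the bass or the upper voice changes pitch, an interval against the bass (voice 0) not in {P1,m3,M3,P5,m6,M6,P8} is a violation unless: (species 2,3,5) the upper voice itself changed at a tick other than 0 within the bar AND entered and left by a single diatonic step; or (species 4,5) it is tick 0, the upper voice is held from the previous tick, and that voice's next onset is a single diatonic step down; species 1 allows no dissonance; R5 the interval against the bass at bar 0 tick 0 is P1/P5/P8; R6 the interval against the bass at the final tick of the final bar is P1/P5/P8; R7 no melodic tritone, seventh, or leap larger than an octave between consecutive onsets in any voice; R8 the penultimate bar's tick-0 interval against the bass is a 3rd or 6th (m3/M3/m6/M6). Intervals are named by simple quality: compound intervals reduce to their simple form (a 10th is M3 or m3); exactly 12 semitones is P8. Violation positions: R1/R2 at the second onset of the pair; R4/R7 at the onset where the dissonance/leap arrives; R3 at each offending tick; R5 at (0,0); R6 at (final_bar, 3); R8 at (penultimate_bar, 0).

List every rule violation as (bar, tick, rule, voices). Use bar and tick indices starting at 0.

(0, 0, R5, (0, 2))
(2, 0, R2, (0, 2))
(3, 0, R4, (0, 1))
(4, 0, R4, (0, 2))
(6, 0, R1, (0, 2))
(6, 0, R7, (1,))
(6, 0, R8, (0, 2))
(7, 3, R6, (0, 2))

bar 0: v0=A3 v1=A4 v2=C5 downbeat m3
bar 1: v0=C4 v1=E4 v2=C5 downbeat P8
bar 2: v0=A3 v1=E4 v2=E4 downbeat P5
bar 3: v0=F3 v1=G4 v2=A4 downbeat M3
bar 4: v0=E3 v1=C4 v2=D4 downbeat m7
bar 5: v0=D3 v1=F3 v2=D4 downbeat P8
bar 6: v0=B3 v1=G4 v2=B4 downbeat P8
bar 7: v0=A3 v1=A4 v2=C5 downbeat m3
  -> R5 @ bar 0 tick 0 v(0, 2): opens on m3
  -> R2 @ bar 2 tick 0 v(0, 2): C4/C5 P8 -> A3/E4 P5 similar
  -> R4 @ bar 3 tick 0 v(0, 1): F3/G4 M2 untreated
  -> R4 @ bar 4 tick 0 v(0, 2): E3/D4 m7 untreated
  -> R1 @ bar 6 tick 0 v(0, 2): D3/D4 P8 -> B3/B4 P8 similar
  -> R7 @ bar 6 tick 0 v(1,): F3->G4 leap 14st
  -> R8 @ bar 6 tick 0 v(0, 2): penult P8 not 3rd/6th
  -> R6 @ bar 7 tick 3 v(0, 2): closes on m3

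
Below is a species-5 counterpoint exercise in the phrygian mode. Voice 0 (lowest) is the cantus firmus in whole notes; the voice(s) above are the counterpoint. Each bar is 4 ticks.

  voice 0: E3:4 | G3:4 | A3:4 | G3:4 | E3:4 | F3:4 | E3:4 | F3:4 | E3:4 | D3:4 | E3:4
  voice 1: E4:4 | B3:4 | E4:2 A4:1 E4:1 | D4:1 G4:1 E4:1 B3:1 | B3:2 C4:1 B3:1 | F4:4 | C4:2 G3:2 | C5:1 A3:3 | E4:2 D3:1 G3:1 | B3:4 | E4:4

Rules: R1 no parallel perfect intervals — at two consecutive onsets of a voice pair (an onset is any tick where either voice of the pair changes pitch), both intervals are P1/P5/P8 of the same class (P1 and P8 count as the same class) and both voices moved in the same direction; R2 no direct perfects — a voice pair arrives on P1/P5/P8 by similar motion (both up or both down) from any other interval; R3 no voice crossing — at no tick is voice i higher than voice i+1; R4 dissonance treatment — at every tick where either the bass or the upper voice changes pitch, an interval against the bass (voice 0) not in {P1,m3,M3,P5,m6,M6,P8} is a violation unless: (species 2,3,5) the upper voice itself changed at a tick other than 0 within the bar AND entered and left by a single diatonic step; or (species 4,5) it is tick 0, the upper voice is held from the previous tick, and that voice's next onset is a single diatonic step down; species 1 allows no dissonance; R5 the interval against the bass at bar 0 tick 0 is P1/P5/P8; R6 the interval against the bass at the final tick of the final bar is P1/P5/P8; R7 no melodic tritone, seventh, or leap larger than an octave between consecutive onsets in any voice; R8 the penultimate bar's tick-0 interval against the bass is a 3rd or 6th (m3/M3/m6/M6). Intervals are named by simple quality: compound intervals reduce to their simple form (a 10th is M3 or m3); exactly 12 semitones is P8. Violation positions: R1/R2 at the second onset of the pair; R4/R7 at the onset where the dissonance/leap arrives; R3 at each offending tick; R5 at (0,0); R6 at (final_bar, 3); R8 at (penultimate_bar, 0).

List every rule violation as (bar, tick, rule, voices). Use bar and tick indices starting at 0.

bar 0: v0=E3 v1=E4 downbeat P8
bar 1: v0=G3 v1=B3 downbeat M3
bar 2: v0=A3 v1=E4 downbeat P5
bar 3: v0=G3 v1=D4 downbeat P5
bar 4: v0=E3 v1=B3 downbeat P5
bar 5: v0=F3 v1=F4 downbeat P8
bar 6: v0=E3 v1=C4 downbeat m6
bar 7: v0=F3 v1=C5 downbeat P5
bar 8: v0=E3 v1=E4 downbeat P8
bar 9: v0=D3 v1=B3 downbeat M6
bar 10: v0=E3 v1=E4 downbeat P8
  -> R2 @ bar 2 tick 0 v(0, 1): G3/B3 M3 -> A3/E4 P5 similar
  -> R1 @ bar 3 tick 0 v(0, 1): A3/E4 P5 -> G3/D4 P5 similar
  -> R2 @ bar 5 tick 0 v(0, 1): E3/B3 P5 -> F3/F4 P8 similar
  -> R7 @ bar 5 tick 0 v(1,): B3->F4 leap 6st
  -> R2 @ bar 7 tick 0 v(0, 1): E3/G3 m3 -> F3/C5 P5 similar
  -> R7 @ bar 7 tick 0 v(1,): G3->C5 leap 17st
  -> R7 @ bar 7 tick 1 v(1,): C5->A3 leap 15st
  -> R3 @ bar 8 tick 2 v(0, 1): E3 above D3
  -> R4 @ bar 8 tick 2 v(0, 1): E3/D3 M2 untreated
  -> R7 @ bar 8 tick 2 v(1,): E4->D3 leap 14st
  -> R2 @ bar 10 tick 0 v(0, 1): D3/B3 M6 -> E3/E4 P8 similar

(2, 0, R2, (0, 1))
(3, 0, R1, (0, 1))
(5, 0, R2, (0, 1))
(5, 0, R7, (1,))
(7, 0, R2, (0, 1))
(7, 0, R7, (1,))
(7, 1, R7, (1,))
(8, 2, R3, (0, 1))
(8, 2, R4, (0, 1))
(8, 2, R7, (1,))
(10, 0, R2, (0, 1))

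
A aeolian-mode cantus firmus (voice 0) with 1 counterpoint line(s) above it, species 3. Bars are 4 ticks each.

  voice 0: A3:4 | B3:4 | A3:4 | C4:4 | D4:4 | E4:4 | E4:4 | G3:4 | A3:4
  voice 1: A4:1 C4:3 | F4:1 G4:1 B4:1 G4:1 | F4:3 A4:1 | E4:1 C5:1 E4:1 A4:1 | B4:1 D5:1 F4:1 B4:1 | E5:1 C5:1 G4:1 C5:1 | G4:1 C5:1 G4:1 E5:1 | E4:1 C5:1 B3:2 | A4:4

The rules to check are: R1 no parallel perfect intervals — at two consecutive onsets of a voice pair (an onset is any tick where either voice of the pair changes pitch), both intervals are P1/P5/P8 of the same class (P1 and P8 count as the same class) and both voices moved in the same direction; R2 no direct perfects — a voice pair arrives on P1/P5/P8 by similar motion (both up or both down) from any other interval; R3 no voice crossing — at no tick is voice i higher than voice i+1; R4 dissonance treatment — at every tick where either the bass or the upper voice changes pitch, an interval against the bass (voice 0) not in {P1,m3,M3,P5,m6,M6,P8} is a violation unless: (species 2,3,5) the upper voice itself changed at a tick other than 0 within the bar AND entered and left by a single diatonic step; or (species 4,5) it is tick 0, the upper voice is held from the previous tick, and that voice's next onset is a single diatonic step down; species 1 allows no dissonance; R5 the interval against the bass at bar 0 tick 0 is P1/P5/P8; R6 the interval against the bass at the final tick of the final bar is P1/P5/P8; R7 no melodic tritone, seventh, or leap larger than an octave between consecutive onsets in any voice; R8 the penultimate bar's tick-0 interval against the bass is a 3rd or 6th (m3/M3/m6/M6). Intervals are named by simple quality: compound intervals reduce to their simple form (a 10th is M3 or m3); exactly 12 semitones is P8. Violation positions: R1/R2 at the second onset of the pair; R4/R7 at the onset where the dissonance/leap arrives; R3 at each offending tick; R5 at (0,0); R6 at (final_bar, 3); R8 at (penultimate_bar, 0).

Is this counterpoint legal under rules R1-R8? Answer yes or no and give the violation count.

bar 0: v0=A3 v1=A4 (P8)
bar 1: v0=B3 v1=F4 (TT)
bar 2: v0=A3 v1=F4 (m6)
bar 3: v0=C4 v1=E4 (M3)
bar 4: v0=D4 v1=B4 (M6)
bar 5: v0=E4 v1=E5 (P8)
bar 6: v0=E4 v1=G4 (m3)
bar 7: v0=G3 v1=E4 (M6)
bar 8: v0=A3 v1=A4 (P8)
  R4 @ bar1.0: B3/F4 TT untreated
  R7 @ bar4.3: F4->B4 leap 6st
  R2 @ bar5.0: D4/B4 M6 -> E4/E5 P8 similar
  R4 @ bar7.1: G3/C5 P4 untreated
  R7 @ bar7.2: C5->B3 leap 13st
  R2 @ bar8.0: G3/B3 M3 -> A3/A4 P8 similar
  R7 @ bar8.0: B3->A4 leap 10st

No (7 violations)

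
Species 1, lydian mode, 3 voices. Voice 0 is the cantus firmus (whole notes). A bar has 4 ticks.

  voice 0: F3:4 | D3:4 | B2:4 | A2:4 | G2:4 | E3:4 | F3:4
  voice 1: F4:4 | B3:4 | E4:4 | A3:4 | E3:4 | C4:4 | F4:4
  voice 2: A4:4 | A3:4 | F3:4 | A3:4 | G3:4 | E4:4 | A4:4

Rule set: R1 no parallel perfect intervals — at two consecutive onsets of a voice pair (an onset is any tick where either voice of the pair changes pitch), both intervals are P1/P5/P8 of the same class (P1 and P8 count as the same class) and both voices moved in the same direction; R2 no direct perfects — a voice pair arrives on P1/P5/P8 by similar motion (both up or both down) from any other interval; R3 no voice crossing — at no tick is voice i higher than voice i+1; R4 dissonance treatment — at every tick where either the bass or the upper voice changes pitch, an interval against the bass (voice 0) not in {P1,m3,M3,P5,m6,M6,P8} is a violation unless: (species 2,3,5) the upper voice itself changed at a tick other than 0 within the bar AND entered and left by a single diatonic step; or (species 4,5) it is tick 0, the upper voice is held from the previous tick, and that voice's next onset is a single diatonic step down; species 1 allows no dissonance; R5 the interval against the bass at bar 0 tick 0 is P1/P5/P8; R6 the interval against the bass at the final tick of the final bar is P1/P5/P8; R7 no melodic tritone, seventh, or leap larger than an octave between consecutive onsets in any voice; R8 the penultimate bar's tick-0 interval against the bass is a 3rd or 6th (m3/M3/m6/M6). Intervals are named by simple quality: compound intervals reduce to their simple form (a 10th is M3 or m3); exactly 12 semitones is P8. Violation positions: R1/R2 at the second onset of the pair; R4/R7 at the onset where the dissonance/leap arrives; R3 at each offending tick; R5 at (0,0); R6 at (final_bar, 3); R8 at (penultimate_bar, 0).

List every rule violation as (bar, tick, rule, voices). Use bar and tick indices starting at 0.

(0, 0, R5, (0, 2))
(1, 0, R2, (0, 2))
(1, 0, R3, (1, 2))
(1, 0, R7, (1,))
(1, 1, R3, (1, 2))
(1, 2, R3, (1, 2))
(1, 3, R3, (1, 2))
(2, 0, R3, (1, 2))
(2, 0, R4, (0, 1))
(2, 0, R4, (0, 2))
(2, 1, R3, (1, 2))
(2, 2, R3, (1, 2))
(2, 3, R3, (1, 2))
(3, 0, R2, (0, 1))
(4, 0, R1, (0, 2))
(5, 0, R1, (0, 2))
(5, 0, R8, (0, 2))
(6, 0, R2, (0, 1))
(6, 3, R6, (0, 2))

bar 0: v0=F3 v1=F4 v2=A4 downbeat M3
bar 1: v0=D3 v1=B3 v2=A3 downbeat P5
bar 2: v0=B2 v1=E4 v2=F3 downbeat TT
bar 3: v0=A2 v1=A3 v2=A3 downbeat P8
bar 4: v0=G2 v1=E3 v2=G3 downbeat P8
bar 5: v0=E3 v1=C4 v2=E4 downbeat P8
bar 6: v0=F3 v1=F4 v2=A4 downbeat M3
  -> R5 @ bar 0 tick 0 v(0, 2): opens on M3
  -> R2 @ bar 1 tick 0 v(0, 2): F3/A4 M3 -> D3/A3 P5 similar
  -> R3 @ bar 1 tick 0 v(1, 2): B3 above A3
  -> R7 @ bar 1 tick 0 v(1,): F4->B3 leap 6st
  -> R3 @ bar 1 tick 1 v(1, 2): B3 above A3
  -> R3 @ bar 1 tick 2 v(1, 2): B3 above A3
  -> R3 @ bar 1 tick 3 v(1, 2): B3 above A3
  -> R3 @ bar 2 tick 0 v(1, 2): E4 above F3
  -> R4 @ bar 2 tick 0 v(0, 1): B2/E4 P4 untreated
  -> R4 @ bar 2 tick 0 v(0, 2): B2/F3 TT untreated
  -> R3 @ bar 2 tick 1 v(1, 2): E4 above F3
  -> R3 @ bar 2 tick 2 v(1, 2): E4 above F3
  -> R3 @ bar 2 tick 3 v(1, 2): E4 above F3
  -> R2 @ bar 3 tick 0 v(0, 1): B2/E4 P4 -> A2/A3 P8 similar
  -> R1 @ bar 4 tick 0 v(0, 2): A2/A3 P8 -> G2/G3 P8 similar
  -> R1 @ bar 5 tick 0 v(0, 2): G2/G3 P8 -> E3/E4 P8 similar
  -> R8 @ bar 5 tick 0 v(0, 2): penult P8 not 3rd/6th
  -> R2 @ bar 6 tick 0 v(0, 1): E3/C4 m6 -> F3/F4 P8 similar
  -> R6 @ bar 6 tick 3 v(0, 2): closes on M3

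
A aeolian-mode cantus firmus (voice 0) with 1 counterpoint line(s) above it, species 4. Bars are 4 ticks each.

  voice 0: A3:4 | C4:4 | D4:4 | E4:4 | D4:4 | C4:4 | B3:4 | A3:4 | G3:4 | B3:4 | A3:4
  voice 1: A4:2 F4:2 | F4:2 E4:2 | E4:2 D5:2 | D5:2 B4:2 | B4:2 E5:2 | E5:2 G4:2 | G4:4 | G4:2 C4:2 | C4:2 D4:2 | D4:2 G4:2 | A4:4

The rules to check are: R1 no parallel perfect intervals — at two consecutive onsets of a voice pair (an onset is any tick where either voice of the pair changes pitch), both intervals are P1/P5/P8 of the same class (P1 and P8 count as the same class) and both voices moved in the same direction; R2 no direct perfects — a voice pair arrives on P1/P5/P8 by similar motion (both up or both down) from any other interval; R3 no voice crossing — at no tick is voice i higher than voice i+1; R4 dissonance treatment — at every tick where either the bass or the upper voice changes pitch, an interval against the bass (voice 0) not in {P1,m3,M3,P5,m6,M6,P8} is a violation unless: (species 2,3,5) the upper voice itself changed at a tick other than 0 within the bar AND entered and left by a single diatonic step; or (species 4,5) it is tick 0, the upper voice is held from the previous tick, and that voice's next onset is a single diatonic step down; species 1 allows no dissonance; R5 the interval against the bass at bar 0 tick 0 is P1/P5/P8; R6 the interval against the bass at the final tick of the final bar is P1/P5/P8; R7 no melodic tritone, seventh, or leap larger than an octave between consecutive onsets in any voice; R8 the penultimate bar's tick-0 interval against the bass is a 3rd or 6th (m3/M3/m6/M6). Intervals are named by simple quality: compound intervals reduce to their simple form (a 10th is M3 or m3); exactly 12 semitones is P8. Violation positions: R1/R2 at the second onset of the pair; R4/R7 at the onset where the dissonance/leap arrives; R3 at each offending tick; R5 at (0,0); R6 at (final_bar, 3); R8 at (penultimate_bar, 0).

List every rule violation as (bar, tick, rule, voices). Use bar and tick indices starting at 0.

(2, 0, R4, (0, 1))
(2, 2, R7, (1,))
(3, 0, R4, (0, 1))
(4, 2, R4, (0, 1))
(7, 0, R4, (0, 1))
(8, 0, R4, (0, 1))

bar 0: v0=A3 v1=A4 downbeat P8
bar 1: v0=C4 v1=F4 downbeat P4
bar 2: v0=D4 v1=E4 downbeat M2
bar 3: v0=E4 v1=D5 downbeat m7
bar 4: v0=D4 v1=B4 downbeat M6
bar 5: v0=C4 v1=E5 downbeat M3
bar 6: v0=B3 v1=G4 downbeat m6
bar 7: v0=A3 v1=G4 downbeat m7
bar 8: v0=G3 v1=C4 downbeat P4
bar 9: v0=B3 v1=D4 downbeat m3
bar 10: v0=A3 v1=A4 downbeat P8
  -> R4 @ bar 2 tick 0 v(0, 1): D4/E4 M2 untreated
  -> R7 @ bar 2 tick 2 v(1,): E4->D5 leap 10st
  -> R4 @ bar 3 tick 0 v(0, 1): E4/D5 m7 untreated
  -> R4 @ bar 4 tick 2 v(0, 1): D4/E5 M2 untreated
  -> R4 @ bar 7 tick 0 v(0, 1): A3/G4 m7 untreated
  -> R4 @ bar 8 tick 0 v(0, 1): G3/C4 P4 untreated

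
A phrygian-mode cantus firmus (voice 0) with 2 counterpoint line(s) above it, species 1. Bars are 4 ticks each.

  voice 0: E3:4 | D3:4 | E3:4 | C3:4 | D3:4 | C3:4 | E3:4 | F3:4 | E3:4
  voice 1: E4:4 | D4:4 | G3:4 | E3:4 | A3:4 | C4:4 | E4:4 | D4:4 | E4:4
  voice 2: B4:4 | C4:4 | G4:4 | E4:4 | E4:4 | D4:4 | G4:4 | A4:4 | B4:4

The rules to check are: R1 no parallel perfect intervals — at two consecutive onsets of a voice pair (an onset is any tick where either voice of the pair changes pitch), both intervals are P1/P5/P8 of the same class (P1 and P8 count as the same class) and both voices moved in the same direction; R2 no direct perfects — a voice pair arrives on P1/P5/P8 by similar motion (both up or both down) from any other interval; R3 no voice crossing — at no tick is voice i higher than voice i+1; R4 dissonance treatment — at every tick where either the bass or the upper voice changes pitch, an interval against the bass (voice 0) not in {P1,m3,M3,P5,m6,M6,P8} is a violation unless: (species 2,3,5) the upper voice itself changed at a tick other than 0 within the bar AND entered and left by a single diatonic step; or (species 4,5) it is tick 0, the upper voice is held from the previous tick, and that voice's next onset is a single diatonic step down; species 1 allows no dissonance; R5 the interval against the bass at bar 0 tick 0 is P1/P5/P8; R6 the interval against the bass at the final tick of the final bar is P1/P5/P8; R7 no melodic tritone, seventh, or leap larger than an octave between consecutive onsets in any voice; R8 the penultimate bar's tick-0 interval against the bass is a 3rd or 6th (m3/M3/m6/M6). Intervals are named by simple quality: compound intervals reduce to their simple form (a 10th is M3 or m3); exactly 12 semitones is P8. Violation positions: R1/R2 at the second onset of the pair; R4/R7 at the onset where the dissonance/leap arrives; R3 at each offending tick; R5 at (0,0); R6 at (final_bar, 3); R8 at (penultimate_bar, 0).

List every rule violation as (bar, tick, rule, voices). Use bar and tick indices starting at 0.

bar 0: v0=E3 v1=E4 v2=B4 downbeat P5
bar 1: v0=D3 v1=D4 v2=C4 downbeat m7
bar 2: v0=E3 v1=G3 v2=G4 downbeat m3
bar 3: v0=C3 v1=E3 v2=E4 downbeat M3
bar 4: v0=D3 v1=A3 v2=E4 downbeat M2
bar 5: v0=C3 v1=C4 v2=D4 downbeat M2
bar 6: v0=E3 v1=E4 v2=G4 downbeat m3
bar 7: v0=F3 v1=D4 v2=A4 downbeat M3
bar 8: v0=E3 v1=E4 v2=B4 downbeat P5
  -> R1 @ bar 1 tick 0 v(0, 1): E3/E4 P8 -> D3/D4 P8 similar
  -> R3 @ bar 1 tick 0 v(1, 2): D4 above C4
  -> R4 @ bar 1 tick 0 v(0, 2): D3/C4 m7 untreated
  -> R7 @ bar 1 tick 0 v(2,): B4->C4 leap 11st
  -> R3 @ bar 1 tick 1 v(1, 2): D4 above C4
  -> R3 @ bar 1 tick 2 v(1, 2): D4 above C4
  -> R3 @ bar 1 tick 3 v(1, 2): D4 above C4
  -> R1 @ bar 3 tick 0 v(1, 2): G3/G4 P8 -> E3/E4 P8 similar
  -> R2 @ bar 4 tick 0 v(0, 1): C3/E3 M3 -> D3/A3 P5 similar
  -> R4 @ bar 4 tick 0 v(0, 2): D3/E4 M2 untreated
  -> R4 @ bar 5 tick 0 v(0, 2): C3/D4 M2 untreated
  -> R1 @ bar 6 tick 0 v(0, 1): C3/C4 P8 -> E3/E4 P8 similar
  -> R1 @ bar 8 tick 0 v(1, 2): D4/A4 P5 -> E4/B4 P5 similar

(1, 0, R1, (0, 1))
(1, 0, R3, (1, 2))
(1, 0, R4, (0, 2))
(1, 0, R7, (2,))
(1, 1, R3, (1, 2))
(1, 2, R3, (1, 2))
(1, 3, R3, (1, 2))
(3, 0, R1, (1, 2))
(4, 0, R2, (0, 1))
(4, 0, R4, (0, 2))
(5, 0, R4, (0, 2))
(6, 0, R1, (0, 1))
(8, 0, R1, (1, 2))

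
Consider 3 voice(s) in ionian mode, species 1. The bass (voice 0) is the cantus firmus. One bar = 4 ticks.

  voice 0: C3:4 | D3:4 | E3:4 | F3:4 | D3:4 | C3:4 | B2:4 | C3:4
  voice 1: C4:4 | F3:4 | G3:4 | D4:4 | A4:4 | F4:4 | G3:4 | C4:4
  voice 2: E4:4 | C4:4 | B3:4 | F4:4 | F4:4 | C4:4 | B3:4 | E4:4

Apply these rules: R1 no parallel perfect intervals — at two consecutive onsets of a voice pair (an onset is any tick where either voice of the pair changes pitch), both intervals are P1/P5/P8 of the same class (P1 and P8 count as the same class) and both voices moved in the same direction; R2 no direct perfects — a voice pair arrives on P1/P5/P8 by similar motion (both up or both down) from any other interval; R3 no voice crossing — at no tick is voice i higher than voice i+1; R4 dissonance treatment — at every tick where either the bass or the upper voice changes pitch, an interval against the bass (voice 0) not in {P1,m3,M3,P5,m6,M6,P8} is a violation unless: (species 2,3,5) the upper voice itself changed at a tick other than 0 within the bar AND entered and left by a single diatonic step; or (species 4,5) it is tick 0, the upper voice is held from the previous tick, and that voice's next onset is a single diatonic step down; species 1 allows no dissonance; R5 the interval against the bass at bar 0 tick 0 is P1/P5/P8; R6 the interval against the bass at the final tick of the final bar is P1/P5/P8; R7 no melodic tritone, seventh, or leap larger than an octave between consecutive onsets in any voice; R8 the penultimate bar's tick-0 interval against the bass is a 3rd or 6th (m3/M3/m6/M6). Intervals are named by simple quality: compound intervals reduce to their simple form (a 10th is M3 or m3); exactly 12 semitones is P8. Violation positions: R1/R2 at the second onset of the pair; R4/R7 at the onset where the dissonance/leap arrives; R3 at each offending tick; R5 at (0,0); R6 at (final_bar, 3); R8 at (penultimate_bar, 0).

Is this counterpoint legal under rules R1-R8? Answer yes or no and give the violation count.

bar 0: v0=C3 v1=C4 v2=E4 (M3)
bar 1: v0=D3 v1=F3 v2=C4 (m7)
bar 2: v0=E3 v1=G3 v2=B3 (P5)
bar 3: v0=F3 v1=D4 v2=F4 (P8)
bar 4: v0=D3 v1=A4 v2=F4 (m3)
bar 5: v0=C3 v1=F4 v2=C4 (P8)
bar 6: v0=B2 v1=G3 v2=B3 (P8)
bar 7: v0=C3 v1=C4 v2=E4 (M3)
  R5 @ bar0.0: opens on M3
  R2 @ bar1.0: C4/E4 M3 -> F3/C4 P5 similar
  R4 @ bar1.0: D3/C4 m7 untreated
  R2 @ bar3.0: E3/B3 P5 -> F3/F4 P8 similar
  R7 @ bar3.0: B3->F4 leap 6st
  R3 @ bar4.0: A4 above F4
  R3 @ bar4.1: A4 above F4
  R3 @ bar4.2: A4 above F4
  R3 @ bar4.3: A4 above F4
  R2 @ bar5.0: D3/F4 m3 -> C3/C4 P8 similar
  R3 @ bar5.0: F4 above C4
  R4 @ bar5.0: C3/F4 P4 untreated
  R3 @ bar5.1: F4 above C4
  R3 @ bar5.2: F4 above C4
  R3 @ bar5.3: F4 above C4
  R1 @ bar6.0: C3/C4 P8 -> B2/B3 P8 similar
  R7 @ bar6.0: F4->G3 leap 10st
  R8 @ bar6.0: penult P8 not 3rd/6th
  R2 @ bar7.0: B2/G3 m6 -> C3/C4 P8 similar
  R6 @ bar7.3: closes on M3

No (20 violations)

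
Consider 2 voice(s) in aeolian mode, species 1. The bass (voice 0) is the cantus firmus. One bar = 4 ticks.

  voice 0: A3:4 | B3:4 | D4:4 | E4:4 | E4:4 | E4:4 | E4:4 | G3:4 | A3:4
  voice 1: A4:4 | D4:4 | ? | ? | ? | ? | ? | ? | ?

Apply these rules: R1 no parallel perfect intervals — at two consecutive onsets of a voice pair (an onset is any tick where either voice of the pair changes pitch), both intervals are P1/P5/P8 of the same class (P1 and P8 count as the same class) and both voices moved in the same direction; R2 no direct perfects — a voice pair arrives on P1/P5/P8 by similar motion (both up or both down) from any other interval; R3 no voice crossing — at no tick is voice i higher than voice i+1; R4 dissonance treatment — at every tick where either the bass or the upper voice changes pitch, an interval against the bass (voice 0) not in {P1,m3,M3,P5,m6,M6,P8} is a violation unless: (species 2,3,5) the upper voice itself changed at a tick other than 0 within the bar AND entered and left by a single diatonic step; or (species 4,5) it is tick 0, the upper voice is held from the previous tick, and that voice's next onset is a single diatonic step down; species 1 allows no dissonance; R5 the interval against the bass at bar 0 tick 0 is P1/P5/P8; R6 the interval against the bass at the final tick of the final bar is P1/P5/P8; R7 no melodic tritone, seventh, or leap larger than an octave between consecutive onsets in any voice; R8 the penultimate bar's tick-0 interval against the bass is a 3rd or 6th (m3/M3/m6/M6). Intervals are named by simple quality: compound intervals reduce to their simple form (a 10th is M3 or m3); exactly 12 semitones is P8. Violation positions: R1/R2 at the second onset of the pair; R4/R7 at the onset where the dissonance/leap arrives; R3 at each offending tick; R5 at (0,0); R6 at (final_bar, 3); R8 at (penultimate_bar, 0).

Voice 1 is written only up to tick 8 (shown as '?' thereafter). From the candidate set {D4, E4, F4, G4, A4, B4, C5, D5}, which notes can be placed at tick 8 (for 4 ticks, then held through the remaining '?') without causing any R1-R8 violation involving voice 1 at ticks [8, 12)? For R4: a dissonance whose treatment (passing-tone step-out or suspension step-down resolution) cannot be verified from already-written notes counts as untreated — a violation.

{B4, D4, F4}

D4: legal
E4: violates R4
F4: legal
G4: violates R4
A4: violates R2
B4: legal
C5: violates R4,R7
D5: violates R2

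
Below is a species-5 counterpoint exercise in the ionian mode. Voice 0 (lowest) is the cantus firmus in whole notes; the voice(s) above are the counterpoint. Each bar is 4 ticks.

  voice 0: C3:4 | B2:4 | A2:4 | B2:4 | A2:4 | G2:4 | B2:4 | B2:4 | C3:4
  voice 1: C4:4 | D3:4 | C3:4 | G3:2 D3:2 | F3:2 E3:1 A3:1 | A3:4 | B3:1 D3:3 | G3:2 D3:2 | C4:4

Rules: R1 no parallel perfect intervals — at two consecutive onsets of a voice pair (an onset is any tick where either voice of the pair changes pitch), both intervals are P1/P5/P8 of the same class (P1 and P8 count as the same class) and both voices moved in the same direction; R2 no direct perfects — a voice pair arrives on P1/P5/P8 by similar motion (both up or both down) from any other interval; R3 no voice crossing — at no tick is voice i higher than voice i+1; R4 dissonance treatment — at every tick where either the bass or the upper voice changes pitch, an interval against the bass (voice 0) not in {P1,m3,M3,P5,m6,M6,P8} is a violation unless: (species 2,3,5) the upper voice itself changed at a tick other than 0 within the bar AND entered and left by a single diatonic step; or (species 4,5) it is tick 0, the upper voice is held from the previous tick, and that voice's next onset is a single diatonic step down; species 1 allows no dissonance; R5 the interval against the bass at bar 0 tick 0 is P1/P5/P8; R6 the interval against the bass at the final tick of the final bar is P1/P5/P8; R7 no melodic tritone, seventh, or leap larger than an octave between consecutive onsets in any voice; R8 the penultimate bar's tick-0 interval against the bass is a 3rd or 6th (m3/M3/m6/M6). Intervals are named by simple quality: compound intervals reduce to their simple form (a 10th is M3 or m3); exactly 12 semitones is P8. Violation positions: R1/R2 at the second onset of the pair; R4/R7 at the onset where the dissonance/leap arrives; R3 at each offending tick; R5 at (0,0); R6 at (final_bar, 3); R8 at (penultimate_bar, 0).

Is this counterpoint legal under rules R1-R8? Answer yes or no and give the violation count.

No (5 violations)

bar 0: v0=C3 v1=C4 (P8)
bar 1: v0=B2 v1=D3 (m3)
bar 2: v0=A2 v1=C3 (m3)
bar 3: v0=B2 v1=G3 (m6)
bar 4: v0=A2 v1=F3 (m6)
bar 5: v0=G2 v1=A3 (M2)
bar 6: v0=B2 v1=B3 (P8)
bar 7: v0=B2 v1=G3 (m6)
bar 8: v0=C3 v1=C4 (P8)
  R7 @ bar1.0: C4->D3 leap 10st
  R4 @ bar5.0: G2/A3 M2 untreated
  R2 @ bar6.0: G2/A3 M2 -> B2/B3 P8 similar
  R2 @ bar8.0: B2/D3 m3 -> C3/C4 P8 similar
  R7 @ bar8.0: D3->C4 leap 10st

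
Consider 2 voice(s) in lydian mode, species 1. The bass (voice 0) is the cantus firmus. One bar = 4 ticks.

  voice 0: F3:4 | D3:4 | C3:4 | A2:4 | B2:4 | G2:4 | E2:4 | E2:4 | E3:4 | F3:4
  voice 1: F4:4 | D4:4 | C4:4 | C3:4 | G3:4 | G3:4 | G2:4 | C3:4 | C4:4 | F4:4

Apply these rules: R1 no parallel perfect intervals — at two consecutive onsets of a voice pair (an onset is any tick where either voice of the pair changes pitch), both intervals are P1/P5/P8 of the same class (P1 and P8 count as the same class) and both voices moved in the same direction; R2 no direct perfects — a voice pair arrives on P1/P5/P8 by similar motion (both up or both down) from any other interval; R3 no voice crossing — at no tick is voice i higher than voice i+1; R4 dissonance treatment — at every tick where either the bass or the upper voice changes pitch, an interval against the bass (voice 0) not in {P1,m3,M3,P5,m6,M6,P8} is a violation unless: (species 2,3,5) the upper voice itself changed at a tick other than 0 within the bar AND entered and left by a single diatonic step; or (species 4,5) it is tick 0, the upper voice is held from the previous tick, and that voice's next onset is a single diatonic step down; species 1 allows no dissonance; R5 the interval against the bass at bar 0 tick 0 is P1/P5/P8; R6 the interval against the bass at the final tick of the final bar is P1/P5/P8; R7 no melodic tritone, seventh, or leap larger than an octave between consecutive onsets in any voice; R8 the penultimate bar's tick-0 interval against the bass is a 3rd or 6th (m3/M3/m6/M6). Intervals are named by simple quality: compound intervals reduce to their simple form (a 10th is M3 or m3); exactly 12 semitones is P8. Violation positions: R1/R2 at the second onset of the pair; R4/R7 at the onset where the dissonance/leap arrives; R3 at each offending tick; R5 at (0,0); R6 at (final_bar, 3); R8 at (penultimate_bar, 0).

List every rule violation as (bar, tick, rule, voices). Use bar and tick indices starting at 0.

bar 0: v0=F3 v1=F4 downbeat P8
bar 1: v0=D3 v1=D4 downbeat P8
bar 2: v0=C3 v1=C4 downbeat P8
bar 3: v0=A2 v1=C3 downbeat m3
bar 4: v0=B2 v1=G3 downbeat m6
bar 5: v0=G2 v1=G3 downbeat P8
bar 6: v0=E2 v1=G2 downbeat m3
bar 7: v0=E2 v1=C3 downbeat m6
bar 8: v0=E3 v1=C4 downbeat m6
bar 9: v0=F3 v1=F4 downbeat P8
  -> R1 @ bar 1 tick 0 v(0, 1): F3/F4 P8 -> D3/D4 P8 similar
  -> R1 @ bar 2 tick 0 v(0, 1): D3/D4 P8 -> C3/C4 P8 similar
  -> R2 @ bar 9 tick 0 v(0, 1): E3/C4 m6 -> F3/F4 P8 similar

(1, 0, R1, (0, 1))
(2, 0, R1, (0, 1))
(9, 0, R2, (0, 1))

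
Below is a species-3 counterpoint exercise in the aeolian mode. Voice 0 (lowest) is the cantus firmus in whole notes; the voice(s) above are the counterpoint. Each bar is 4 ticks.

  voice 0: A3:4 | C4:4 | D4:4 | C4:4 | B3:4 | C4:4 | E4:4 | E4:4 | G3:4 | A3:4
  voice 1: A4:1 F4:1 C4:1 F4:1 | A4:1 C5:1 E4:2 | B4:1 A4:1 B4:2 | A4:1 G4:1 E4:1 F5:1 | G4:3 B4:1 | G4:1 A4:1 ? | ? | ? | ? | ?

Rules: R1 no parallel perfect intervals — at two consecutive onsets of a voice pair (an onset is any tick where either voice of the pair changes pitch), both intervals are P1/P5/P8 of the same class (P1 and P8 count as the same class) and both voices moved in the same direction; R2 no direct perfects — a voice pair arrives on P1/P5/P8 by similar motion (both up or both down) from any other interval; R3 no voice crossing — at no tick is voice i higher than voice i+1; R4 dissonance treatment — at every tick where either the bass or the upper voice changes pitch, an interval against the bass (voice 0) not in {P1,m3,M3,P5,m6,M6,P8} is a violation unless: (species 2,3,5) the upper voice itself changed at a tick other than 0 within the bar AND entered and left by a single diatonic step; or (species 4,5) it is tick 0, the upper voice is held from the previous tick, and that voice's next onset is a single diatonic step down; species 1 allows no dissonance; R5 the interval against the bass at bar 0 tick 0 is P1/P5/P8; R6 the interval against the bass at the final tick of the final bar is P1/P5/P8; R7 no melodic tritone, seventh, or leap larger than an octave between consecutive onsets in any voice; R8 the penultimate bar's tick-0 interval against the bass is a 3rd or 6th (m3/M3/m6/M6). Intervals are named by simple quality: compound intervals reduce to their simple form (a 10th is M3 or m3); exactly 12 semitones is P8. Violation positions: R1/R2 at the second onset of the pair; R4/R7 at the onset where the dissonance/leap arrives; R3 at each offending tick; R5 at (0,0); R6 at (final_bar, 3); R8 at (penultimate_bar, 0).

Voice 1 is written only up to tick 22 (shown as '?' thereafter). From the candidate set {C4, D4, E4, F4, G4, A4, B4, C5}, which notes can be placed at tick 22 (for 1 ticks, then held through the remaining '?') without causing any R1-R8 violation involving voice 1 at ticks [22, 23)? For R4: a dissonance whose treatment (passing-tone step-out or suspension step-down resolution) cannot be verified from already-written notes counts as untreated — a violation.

C4: legal
D4: violates R4
E4: legal
F4: violates R4
G4: legal
A4: legal
B4: violates R4
C5: legal

{A4, C4, C5, E4, G4}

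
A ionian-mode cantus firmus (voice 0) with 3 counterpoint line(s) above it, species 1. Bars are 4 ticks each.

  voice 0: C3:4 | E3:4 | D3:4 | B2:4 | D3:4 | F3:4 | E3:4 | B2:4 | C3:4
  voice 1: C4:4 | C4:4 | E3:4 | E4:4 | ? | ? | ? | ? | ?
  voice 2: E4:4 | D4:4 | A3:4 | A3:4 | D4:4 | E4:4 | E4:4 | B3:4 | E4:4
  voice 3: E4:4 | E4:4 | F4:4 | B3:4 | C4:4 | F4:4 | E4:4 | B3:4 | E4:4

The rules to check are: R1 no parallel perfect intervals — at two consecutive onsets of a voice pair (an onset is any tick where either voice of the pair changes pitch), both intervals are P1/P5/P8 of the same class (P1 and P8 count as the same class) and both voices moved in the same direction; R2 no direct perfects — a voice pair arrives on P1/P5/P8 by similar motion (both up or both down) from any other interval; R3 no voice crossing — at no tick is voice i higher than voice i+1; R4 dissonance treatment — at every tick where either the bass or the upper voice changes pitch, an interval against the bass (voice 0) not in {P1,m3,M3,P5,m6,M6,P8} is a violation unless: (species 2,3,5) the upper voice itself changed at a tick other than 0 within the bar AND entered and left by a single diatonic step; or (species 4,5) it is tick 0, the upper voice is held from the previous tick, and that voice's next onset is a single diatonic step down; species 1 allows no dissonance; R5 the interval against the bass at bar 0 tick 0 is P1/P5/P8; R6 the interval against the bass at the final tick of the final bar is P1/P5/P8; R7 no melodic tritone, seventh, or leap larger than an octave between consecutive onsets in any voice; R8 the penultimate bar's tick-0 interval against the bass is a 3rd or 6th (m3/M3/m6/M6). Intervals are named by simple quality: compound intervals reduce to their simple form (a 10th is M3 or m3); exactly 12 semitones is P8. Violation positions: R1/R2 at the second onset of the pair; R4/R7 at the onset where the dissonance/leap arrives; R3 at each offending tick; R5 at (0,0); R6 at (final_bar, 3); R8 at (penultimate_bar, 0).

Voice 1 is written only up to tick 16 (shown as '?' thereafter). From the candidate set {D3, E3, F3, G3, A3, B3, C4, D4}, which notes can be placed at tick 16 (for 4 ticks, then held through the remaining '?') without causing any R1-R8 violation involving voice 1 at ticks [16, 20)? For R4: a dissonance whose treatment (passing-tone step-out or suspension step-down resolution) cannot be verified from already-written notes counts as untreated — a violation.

D3: violates R7
E3: violates R4
F3: violates R7
G3: violates R4
A3: legal
B3: legal
C4: violates R4
D4: legal

{A3, B3, D4}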